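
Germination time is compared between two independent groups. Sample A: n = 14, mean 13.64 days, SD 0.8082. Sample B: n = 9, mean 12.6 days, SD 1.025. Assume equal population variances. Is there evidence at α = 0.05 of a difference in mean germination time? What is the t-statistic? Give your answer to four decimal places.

2.7137

Let group 1 = sample A, group 2 = sample B. H0: μ_1 = μ_2; H1: μ_1 ≠ μ_2 (two-sample pooled-variance t-test, two-sided).
s_p² = [(14−1)·0.8082² + (9−1)·1.025²]/(14+9−2) = 0.804592
t = (13.64 − 12.6)/√[0.804592·(1/14 + 1/9)] = 2.7137
df = n₁ + n₂ − 2 = 21
Two-sided p-value ≈ 0.013
Since p ≈ 0.013 < α = 0.05, reject H0; the data support H1.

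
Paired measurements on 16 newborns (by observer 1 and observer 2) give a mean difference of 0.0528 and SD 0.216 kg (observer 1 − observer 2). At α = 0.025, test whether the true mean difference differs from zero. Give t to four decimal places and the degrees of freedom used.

t = 0.9778, df = 15

H0: μ_d = 0; H1: μ_d ≠ 0 (paired t-test on the differences, two-sided).
t = d̄/(s_d/√n) = 0.0528/(0.216/√16) = 0.9778
df = n − 1 = 15
Two-sided p-value ≈ 0.3437
Since p ≈ 0.3437 > α = 0.025, fail to reject H0; the evidence is not statistically significant.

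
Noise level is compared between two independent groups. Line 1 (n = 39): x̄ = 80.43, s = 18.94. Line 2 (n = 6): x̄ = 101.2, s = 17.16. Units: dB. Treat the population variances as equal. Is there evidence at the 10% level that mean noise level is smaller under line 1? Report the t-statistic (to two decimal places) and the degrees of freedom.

Let group 1 = line 1, group 2 = line 2. H0: μ_1 = μ_2; H1: μ_1 < μ_2 (two-sample pooled-variance t-test, left-tailed).
s_p² = [(39−1)·18.94² + (6−1)·17.16²]/(39+6−2) = 351.252
t = (80.43 − 101.2)/√[351.252·(1/39 + 1/6)] = -2.53
df = n₁ + n₂ − 2 = 43
p-value = P(T ≤ -2.53) ≈ 0.0076
Since p ≈ 0.0076 < α = 0.1, reject H0; the evidence is statistically significant.

t = -2.53, df = 43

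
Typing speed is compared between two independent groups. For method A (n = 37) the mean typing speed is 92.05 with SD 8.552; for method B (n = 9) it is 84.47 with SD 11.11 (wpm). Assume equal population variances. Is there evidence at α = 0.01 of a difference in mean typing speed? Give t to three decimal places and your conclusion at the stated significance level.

t = 2.248; fail to reject H0

Let group 1 = method A, group 2 = method B. H0: μ_1 = μ_2; H1: μ_1 ≠ μ_2 (two-sample pooled-variance t-test, two-sided).
s_p² = [(37−1)·8.552² + (9−1)·11.11²]/(37+9−2) = 82.2813
t = (92.05 − 84.47)/√[82.2813·(1/37 + 1/9)] = 2.248
df = n₁ + n₂ − 2 = 44
Two-sided p-value ≈ 0.0296
Since p ≈ 0.0296 > α = 0.01, fail to reject H0; the evidence is not statistically significant.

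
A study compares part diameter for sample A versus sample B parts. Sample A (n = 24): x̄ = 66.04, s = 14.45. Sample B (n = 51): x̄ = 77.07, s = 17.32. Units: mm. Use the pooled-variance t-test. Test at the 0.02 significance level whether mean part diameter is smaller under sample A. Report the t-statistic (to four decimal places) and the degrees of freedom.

Let group 1 = sample A, group 2 = sample B. H0: μ_1 = μ_2; H1: μ_1 < μ_2 (two-sample pooled-variance t-test, left-tailed).
s_p² = [(24−1)·14.45² + (51−1)·17.32²]/(24+51−2) = 271.254
t = (66.04 − 77.07)/√[271.254·(1/24 + 1/51)] = -2.7055
df = n₁ + n₂ − 2 = 73
p-value = P(T ≤ -2.7055) ≈ 0.0042
Since p ≈ 0.0042 < α = 0.02, reject H0; the data support H1.

t = -2.7055, df = 73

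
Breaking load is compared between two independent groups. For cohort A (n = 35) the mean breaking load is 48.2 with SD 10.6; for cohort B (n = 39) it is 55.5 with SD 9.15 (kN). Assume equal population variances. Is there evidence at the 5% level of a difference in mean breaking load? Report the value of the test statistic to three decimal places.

-3.179

Let group 1 = cohort A, group 2 = cohort B. H0: μ_1 = μ_2; H1: μ_1 ≠ μ_2 (two-sample pooled-variance t-test, two-sided).
s_p² = [(35−1)·10.6² + (39−1)·9.15²]/(35+39−2) = 97.2458
t = (48.2 − 55.5)/√[97.2458·(1/35 + 1/39)] = -3.179
df = n₁ + n₂ − 2 = 72
Two-sided p-value ≈ 0.002
Since p ≈ 0.002 < α = 0.05, reject H0; the evidence is statistically significant.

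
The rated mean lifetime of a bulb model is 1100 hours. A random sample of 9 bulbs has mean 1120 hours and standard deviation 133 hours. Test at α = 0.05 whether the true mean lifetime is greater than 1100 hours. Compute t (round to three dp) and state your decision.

t = 0.451; fail to reject H0

H0: μ = 1100; H1: μ > 1100 (one-sample t-test, right-tailed).
t = (x̄ − μ₀)/(s/√n) = (1120 − 1100)/(133/√9) = 0.451
df = n − 1 = 8
p-value = P(T ≥ 0.451) ≈ 0.332
Since p ≈ 0.332 > α = 0.05, fail to reject H0; the data do not provide sufficient evidence against H0.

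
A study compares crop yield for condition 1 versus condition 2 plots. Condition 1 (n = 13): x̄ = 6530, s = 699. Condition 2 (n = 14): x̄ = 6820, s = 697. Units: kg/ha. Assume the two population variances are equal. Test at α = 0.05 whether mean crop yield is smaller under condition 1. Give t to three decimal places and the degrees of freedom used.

Let group 1 = condition 1, group 2 = condition 2. H0: μ_1 = μ_2; H1: μ_1 < μ_2 (two-sample pooled-variance t-test, left-tailed).
s_p² = [(13−1)·699² + (14−1)·697²]/(13+14−2) = 487149
t = (6530 − 6820)/√[487149·(1/13 + 1/14)] = -1.079
df = n₁ + n₂ − 2 = 25
p-value = P(T ≤ -1.079) ≈ 0.145
Since p ≈ 0.145 > α = 0.05, fail to reject H0; the data do not provide sufficient evidence against H0.

t = -1.079, df = 25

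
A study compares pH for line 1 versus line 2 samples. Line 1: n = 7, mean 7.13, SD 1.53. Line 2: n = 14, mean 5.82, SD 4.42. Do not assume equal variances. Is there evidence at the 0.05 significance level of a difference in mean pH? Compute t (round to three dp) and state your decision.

Let group 1 = line 1, group 2 = line 2. H0: μ_1 = μ_2; H1: μ_1 ≠ μ_2 (Welch's two-sample t-test, two-sided).
t = (x̄_1 − x̄_2)/√(s_1²/n_1 + s_2²/n_2) = (7.13 − 5.82)/√(1.53²/7 + 4.42²/14) = 0.996
Welch–Satterthwaite df ≈ 17.77
Two-sided p-value ≈ 0.3326
Since p ≈ 0.3326 > α = 0.05, fail to reject H0; the data do not provide sufficient evidence against H0.

t = 0.996; fail to reject H0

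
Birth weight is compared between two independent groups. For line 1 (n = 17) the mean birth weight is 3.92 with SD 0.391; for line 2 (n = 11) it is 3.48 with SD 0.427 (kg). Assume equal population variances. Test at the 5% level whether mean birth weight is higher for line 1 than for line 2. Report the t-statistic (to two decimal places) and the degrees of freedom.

t = 2.81, df = 26

Let group 1 = line 1, group 2 = line 2. H0: μ_1 = μ_2; H1: μ_1 > μ_2 (two-sample pooled-variance t-test, right-tailed).
s_p² = [(17−1)·0.391² + (11−1)·0.427²]/(17+11−2) = 0.164207
t = (3.92 − 3.48)/√[0.164207·(1/17 + 1/11)] = 2.81
df = n₁ + n₂ − 2 = 26
p-value = P(T ≥ 2.81) ≈ 0.005
Since p ≈ 0.005 < α = 0.05, reject H0; the data support H1.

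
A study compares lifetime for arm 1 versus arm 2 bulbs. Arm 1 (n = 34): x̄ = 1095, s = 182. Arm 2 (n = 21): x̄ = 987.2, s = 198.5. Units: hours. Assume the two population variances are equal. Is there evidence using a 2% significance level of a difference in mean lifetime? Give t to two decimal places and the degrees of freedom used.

t = 2.06, df = 53

Let group 1 = arm 1, group 2 = arm 2. H0: μ_1 = μ_2; H1: μ_1 ≠ μ_2 (two-sample pooled-variance t-test, two-sided).
s_p² = [(34−1)·182² + (21−1)·198.5²]/(34+21−2) = 35493.2
t = (1095 − 987.2)/√[35493.2·(1/34 + 1/21)] = 2.06
df = n₁ + n₂ − 2 = 53
Two-sided p-value ≈ 0.0442
Since p ≈ 0.0442 > α = 0.02, fail to reject H0; the data do not provide sufficient evidence against H0.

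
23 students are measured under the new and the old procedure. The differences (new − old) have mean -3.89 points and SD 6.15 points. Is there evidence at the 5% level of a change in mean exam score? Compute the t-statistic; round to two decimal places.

-3.03

H0: μ_d = 0; H1: μ_d ≠ 0 (paired t-test on the differences, two-sided).
t = d̄/(s_d/√n) = -3.89/(6.15/√23) = -3.03
df = n − 1 = 22
Two-sided p-value ≈ 0.006
Since p ≈ 0.006 < α = 0.05, reject H0; the evidence is statistically significant.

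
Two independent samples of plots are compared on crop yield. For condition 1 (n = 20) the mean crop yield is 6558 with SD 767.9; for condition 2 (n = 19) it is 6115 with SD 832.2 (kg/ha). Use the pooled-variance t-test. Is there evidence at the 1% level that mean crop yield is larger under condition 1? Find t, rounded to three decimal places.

Let group 1 = condition 1, group 2 = condition 2. H0: μ_1 = μ_2; H1: μ_1 > μ_2 (two-sample pooled-variance t-test, right-tailed).
s_p² = [(20−1)·767.9² + (19−1)·832.2²]/(20+19−2) = 639723
t = (6558 − 6115)/√[639723·(1/20 + 1/19)] = 1.729
df = n₁ + n₂ − 2 = 37
p-value = P(T ≥ 1.729) ≈ 0.046
Since p ≈ 0.046 > α = 0.01, fail to reject H0; the evidence is not statistically significant.

1.729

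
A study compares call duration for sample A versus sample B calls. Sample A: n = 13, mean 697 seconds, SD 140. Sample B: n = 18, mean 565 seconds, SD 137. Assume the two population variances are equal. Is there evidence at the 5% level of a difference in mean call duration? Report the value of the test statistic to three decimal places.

2.623

Let group 1 = sample A, group 2 = sample B. H0: μ_1 = μ_2; H1: μ_1 ≠ μ_2 (two-sample pooled-variance t-test, two-sided).
s_p² = [(13−1)·140² + (18−1)·137²]/(13+18−2) = 19112.9
t = (697 − 565)/√[19112.9·(1/13 + 1/18)] = 2.623
df = n₁ + n₂ − 2 = 29
Two-sided p-value ≈ 0.0137
Since p ≈ 0.0137 < α = 0.05, reject H0; the evidence is statistically significant.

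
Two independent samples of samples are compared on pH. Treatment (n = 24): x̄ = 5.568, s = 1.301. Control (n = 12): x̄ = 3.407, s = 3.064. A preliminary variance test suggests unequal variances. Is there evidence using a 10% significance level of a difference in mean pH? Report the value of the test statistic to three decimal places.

Let group 1 = treatment, group 2 = control. H0: μ_1 = μ_2; H1: μ_1 ≠ μ_2 (Welch's two-sample t-test, two-sided).
t = (x̄_1 − x̄_2)/√(s_1²/n_1 + s_2²/n_2) = (5.568 − 3.407)/√(1.301²/24 + 3.064²/12) = 2.340
Welch–Satterthwaite df ≈ 13.02
Two-sided p-value ≈ 0.0359
Since p ≈ 0.0359 < α = 0.1, reject H0; the data support H1.

2.340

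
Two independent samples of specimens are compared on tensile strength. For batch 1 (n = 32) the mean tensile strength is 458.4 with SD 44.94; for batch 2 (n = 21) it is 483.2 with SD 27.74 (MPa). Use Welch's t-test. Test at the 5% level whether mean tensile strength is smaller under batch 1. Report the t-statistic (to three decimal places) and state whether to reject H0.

Let group 1 = batch 1, group 2 = batch 2. H0: μ_1 = μ_2; H1: μ_1 < μ_2 (Welch's two-sample t-test, left-tailed).
t = (x̄_1 − x̄_2)/√(s_1²/n_1 + s_2²/n_2) = (458.4 − 483.2)/√(44.94²/32 + 27.74²/21) = -2.483
Welch–Satterthwaite df ≈ 50.87
p-value = P(T ≤ -2.483) ≈ 0.0082
Since p ≈ 0.0082 < α = 0.05, reject H0; the data support H1.

t = -2.483; reject H0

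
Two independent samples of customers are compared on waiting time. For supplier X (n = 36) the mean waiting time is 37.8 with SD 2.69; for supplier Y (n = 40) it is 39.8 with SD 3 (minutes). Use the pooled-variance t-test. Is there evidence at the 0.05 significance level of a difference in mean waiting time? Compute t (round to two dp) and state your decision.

Let group 1 = supplier X, group 2 = supplier Y. H0: μ_1 = μ_2; H1: μ_1 ≠ μ_2 (two-sample pooled-variance t-test, two-sided).
s_p² = [(36−1)·2.69² + (40−1)·3²]/(36+40−2) = 8.16572
t = (37.8 − 39.8)/√[8.16572·(1/36 + 1/40)] = -3.05
df = n₁ + n₂ − 2 = 74
Two-sided p-value ≈ 0.0032
Since p ≈ 0.0032 < α = 0.05, reject H0; the data support H1.

t = -3.05; reject H0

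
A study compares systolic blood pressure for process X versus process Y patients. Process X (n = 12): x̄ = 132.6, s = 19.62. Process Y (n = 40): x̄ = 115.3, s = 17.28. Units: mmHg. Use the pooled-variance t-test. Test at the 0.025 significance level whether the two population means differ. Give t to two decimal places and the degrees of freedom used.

Let group 1 = process X, group 2 = process Y. H0: μ_1 = μ_2; H1: μ_1 ≠ μ_2 (two-sample pooled-variance t-test, two-sided).
s_p² = [(12−1)·19.62² + (40−1)·17.28²]/(12+40−2) = 317.595
t = (132.6 − 115.3)/√[317.595·(1/12 + 1/40)] = 2.95
df = n₁ + n₂ − 2 = 50
Two-sided p-value ≈ 0.005
Since p ≈ 0.005 < α = 0.025, reject H0; the evidence is statistically significant.

t = 2.95, df = 50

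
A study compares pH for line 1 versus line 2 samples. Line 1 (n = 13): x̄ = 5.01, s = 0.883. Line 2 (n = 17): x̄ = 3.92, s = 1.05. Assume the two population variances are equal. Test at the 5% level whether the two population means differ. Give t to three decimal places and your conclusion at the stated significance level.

t = 3.013; reject H0

Let group 1 = line 1, group 2 = line 2. H0: μ_1 = μ_2; H1: μ_1 ≠ μ_2 (two-sample pooled-variance t-test, two-sided).
s_p² = [(13−1)·0.883² + (17−1)·1.05²]/(13+17−2) = 0.964152
t = (5.01 − 3.92)/√[0.964152·(1/13 + 1/17)] = 3.013
df = n₁ + n₂ − 2 = 28
Two-sided p-value ≈ 0.005
Since p ≈ 0.005 < α = 0.05, reject H0; the data support H1.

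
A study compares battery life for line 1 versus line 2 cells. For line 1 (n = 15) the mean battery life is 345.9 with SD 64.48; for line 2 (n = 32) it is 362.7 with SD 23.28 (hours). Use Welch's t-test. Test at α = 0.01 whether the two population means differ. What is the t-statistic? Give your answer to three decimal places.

Let group 1 = line 1, group 2 = line 2. H0: μ_1 = μ_2; H1: μ_1 ≠ μ_2 (Welch's two-sample t-test, two-sided).
t = (x̄_1 − x̄_2)/√(s_1²/n_1 + s_2²/n_2) = (345.9 − 362.7)/√(64.48²/15 + 23.28²/32) = -0.980
Welch–Satterthwaite df ≈ 15.74
Two-sided p-value ≈ 0.3421
Since p ≈ 0.3421 > α = 0.01, fail to reject H0; the data do not provide sufficient evidence against H0.

-0.980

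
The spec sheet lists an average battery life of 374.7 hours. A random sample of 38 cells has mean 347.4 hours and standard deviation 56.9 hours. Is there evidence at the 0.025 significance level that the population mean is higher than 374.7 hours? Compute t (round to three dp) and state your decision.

H0: μ = 374.7; H1: μ > 374.7 (one-sample t-test, right-tailed).
t = (x̄ − μ₀)/(s/√n) = (347.4 − 374.7)/(56.9/√38) = -2.958
df = n − 1 = 37
p-value = P(T ≥ -2.958) ≈ 0.997
Since p ≈ 0.997 > α = 0.025, fail to reject H0; the evidence is not statistically significant.

t = -2.958; fail to reject H0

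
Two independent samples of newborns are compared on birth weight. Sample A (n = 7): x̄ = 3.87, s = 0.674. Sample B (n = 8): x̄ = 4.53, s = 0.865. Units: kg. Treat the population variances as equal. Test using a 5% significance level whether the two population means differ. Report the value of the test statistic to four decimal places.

Let group 1 = sample A, group 2 = sample B. H0: μ_1 = μ_2; H1: μ_1 ≠ μ_2 (two-sample pooled-variance t-test, two-sided).
s_p² = [(7−1)·0.674² + (8−1)·0.865²]/(7+8−2) = 0.612556
t = (3.87 − 4.53)/√[0.612556·(1/7 + 1/8)] = -1.6294
df = n₁ + n₂ − 2 = 13
Two-sided p-value ≈ 0.1272
Since p ≈ 0.1272 > α = 0.05, fail to reject H0; the evidence is not statistically significant.

-1.6294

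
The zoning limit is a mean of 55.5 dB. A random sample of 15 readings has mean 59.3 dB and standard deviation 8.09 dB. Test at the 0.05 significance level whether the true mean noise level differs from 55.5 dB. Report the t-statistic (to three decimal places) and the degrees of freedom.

H0: μ = 55.5; H1: μ ≠ 55.5 (one-sample t-test, two-sided).
t = (x̄ − μ₀)/(s/√n) = (59.3 − 55.5)/(8.09/√15) = 1.819
df = n − 1 = 14
Two-sided p-value ≈ 0.0903
Since p ≈ 0.0903 > α = 0.05, fail to reject H0; the data do not provide sufficient evidence against H0.

t = 1.819, df = 14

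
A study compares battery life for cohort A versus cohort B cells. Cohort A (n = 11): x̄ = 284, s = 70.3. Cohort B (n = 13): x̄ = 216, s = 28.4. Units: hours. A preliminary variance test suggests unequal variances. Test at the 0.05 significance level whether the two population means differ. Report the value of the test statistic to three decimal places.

Let group 1 = cohort A, group 2 = cohort B. H0: μ_1 = μ_2; H1: μ_1 ≠ μ_2 (Welch's two-sample t-test, two-sided).
t = (x̄_1 − x̄_2)/√(s_1²/n_1 + s_2²/n_2) = (284 − 216)/√(70.3²/11 + 28.4²/13) = 3.007
Welch–Satterthwaite df ≈ 12.75
Two-sided p-value ≈ 0.010
Since p ≈ 0.010 < α = 0.05, reject H0; the data support H1.

3.007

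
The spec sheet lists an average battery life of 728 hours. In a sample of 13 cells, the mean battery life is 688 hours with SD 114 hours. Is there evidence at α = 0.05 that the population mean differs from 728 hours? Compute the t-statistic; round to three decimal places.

-1.265

H0: μ = 728; H1: μ ≠ 728 (one-sample t-test, two-sided).
t = (x̄ − μ₀)/(s/√n) = (688 − 728)/(114/√13) = -1.265
df = n − 1 = 12
Two-sided p-value ≈ 0.2298
Since p ≈ 0.2298 > α = 0.05, fail to reject H0; the data do not provide sufficient evidence against H0.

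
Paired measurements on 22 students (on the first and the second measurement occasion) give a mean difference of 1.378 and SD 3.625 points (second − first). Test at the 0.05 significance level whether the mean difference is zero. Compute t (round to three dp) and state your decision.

t = 1.783; fail to reject H0

H0: μ_d = 0; H1: μ_d ≠ 0 (paired t-test on the differences, two-sided).
t = d̄/(s_d/√n) = 1.378/(3.625/√22) = 1.783
df = n − 1 = 21
Two-sided p-value ≈ 0.089
Since p ≈ 0.089 > α = 0.05, fail to reject H0; the evidence is not statistically significant.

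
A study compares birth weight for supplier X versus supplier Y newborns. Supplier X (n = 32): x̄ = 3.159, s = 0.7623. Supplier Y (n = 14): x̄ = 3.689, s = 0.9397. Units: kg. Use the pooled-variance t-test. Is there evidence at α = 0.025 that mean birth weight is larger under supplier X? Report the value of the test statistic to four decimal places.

-2.0202

Let group 1 = supplier X, group 2 = supplier Y. H0: μ_1 = μ_2; H1: μ_1 > μ_2 (two-sample pooled-variance t-test, right-tailed).
s_p² = [(32−1)·0.7623² + (14−1)·0.9397²]/(32+14−2) = 0.670309
t = (3.159 − 3.689)/√[0.670309·(1/32 + 1/14)] = -2.0202
df = n₁ + n₂ − 2 = 44
p-value = P(T ≥ -2.0202) ≈ 0.9753
Since p ≈ 0.9753 > α = 0.025, fail to reject H0; the evidence is not statistically significant.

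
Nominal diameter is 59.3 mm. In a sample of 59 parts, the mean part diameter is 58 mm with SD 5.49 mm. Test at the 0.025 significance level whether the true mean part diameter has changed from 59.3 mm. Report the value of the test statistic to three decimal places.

H0: μ = 59.3; H1: μ ≠ 59.3 (one-sample t-test, two-sided).
t = (x̄ − μ₀)/(s/√n) = (58 − 59.3)/(5.49/√59) = -1.819
df = n − 1 = 58
Two-sided p-value ≈ 0.074
Since p ≈ 0.074 > α = 0.025, fail to reject H0; the data do not provide sufficient evidence against H0.

-1.819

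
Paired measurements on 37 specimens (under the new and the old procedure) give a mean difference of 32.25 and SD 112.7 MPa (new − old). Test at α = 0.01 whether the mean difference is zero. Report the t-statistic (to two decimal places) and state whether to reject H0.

t = 1.74; fail to reject H0

H0: μ_d = 0; H1: μ_d ≠ 0 (paired t-test on the differences, two-sided).
t = d̄/(s_d/√n) = 32.25/(112.7/√37) = 1.74
df = n − 1 = 36
Two-sided p-value ≈ 0.0903
Since p ≈ 0.0903 > α = 0.01, fail to reject H0; the data do not provide sufficient evidence against H0.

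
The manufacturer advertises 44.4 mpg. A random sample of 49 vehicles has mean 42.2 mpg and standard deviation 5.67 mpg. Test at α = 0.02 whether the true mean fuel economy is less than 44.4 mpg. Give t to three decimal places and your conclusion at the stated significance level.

t = -2.716; reject H0

H0: μ = 44.4; H1: μ < 44.4 (one-sample t-test, left-tailed).
t = (x̄ − μ₀)/(s/√n) = (42.2 − 44.4)/(5.67/√49) = -2.716
df = n − 1 = 48
p-value = P(T ≤ -2.716) ≈ 0.005
Since p ≈ 0.005 < α = 0.02, reject H0; the evidence is statistically significant.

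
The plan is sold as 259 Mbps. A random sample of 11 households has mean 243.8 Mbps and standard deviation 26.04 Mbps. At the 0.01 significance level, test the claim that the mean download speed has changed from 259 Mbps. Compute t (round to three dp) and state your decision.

t = -1.936; fail to reject H0

H0: μ = 259; H1: μ ≠ 259 (one-sample t-test, two-sided).
t = (x̄ − μ₀)/(s/√n) = (243.8 − 259)/(26.04/√11) = -1.936
df = n − 1 = 10
Two-sided p-value ≈ 0.0816
Since p ≈ 0.0816 > α = 0.01, fail to reject H0; the data do not provide sufficient evidence against H0.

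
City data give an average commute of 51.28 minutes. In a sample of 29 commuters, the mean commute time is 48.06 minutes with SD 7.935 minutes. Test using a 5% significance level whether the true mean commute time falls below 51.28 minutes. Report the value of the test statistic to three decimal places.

H0: μ = 51.28; H1: μ < 51.28 (one-sample t-test, left-tailed).
t = (x̄ − μ₀)/(s/√n) = (48.06 − 51.28)/(7.935/√29) = -2.185
df = n − 1 = 28
p-value = P(T ≤ -2.185) ≈ 0.019
Since p ≈ 0.019 < α = 0.05, reject H0; the evidence is statistically significant.

-2.185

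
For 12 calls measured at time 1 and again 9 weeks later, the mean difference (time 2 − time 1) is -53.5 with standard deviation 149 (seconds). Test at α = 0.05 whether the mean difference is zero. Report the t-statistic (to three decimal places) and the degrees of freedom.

t = -1.244, df = 11

H0: μ_d = 0; H1: μ_d ≠ 0 (paired t-test on the differences, two-sided).
t = d̄/(s_d/√n) = -53.5/(149/√12) = -1.244
df = n − 1 = 11
Two-sided p-value ≈ 0.2394
Since p ≈ 0.2394 > α = 0.05, fail to reject H0; the data do not provide sufficient evidence against H0.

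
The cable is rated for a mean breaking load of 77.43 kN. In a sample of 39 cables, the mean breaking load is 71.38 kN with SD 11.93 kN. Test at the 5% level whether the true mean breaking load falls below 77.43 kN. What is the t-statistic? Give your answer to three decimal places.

H0: μ = 77.43; H1: μ < 77.43 (one-sample t-test, left-tailed).
t = (x̄ − μ₀)/(s/√n) = (71.38 − 77.43)/(11.93/√39) = -3.167
df = n − 1 = 38
p-value = P(T ≤ -3.167) ≈ 0.002
Since p ≈ 0.002 < α = 0.05, reject H0; the data support H1.

-3.167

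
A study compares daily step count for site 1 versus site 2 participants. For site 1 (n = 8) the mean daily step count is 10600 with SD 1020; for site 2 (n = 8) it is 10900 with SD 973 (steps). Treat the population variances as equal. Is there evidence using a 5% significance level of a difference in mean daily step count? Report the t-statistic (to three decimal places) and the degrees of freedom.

t = -0.602, df = 14

Let group 1 = site 1, group 2 = site 2. H0: μ_1 = μ_2; H1: μ_1 ≠ μ_2 (two-sample pooled-variance t-test, two-sided).
s_p² = [(8−1)·1020² + (8−1)·973²]/(8+8−2) = 993564
t = (10600 − 10900)/√[993564·(1/8 + 1/8)] = -0.602
df = n₁ + n₂ − 2 = 14
Two-sided p-value ≈ 0.557
Since p ≈ 0.557 > α = 0.05, fail to reject H0; the evidence is not statistically significant.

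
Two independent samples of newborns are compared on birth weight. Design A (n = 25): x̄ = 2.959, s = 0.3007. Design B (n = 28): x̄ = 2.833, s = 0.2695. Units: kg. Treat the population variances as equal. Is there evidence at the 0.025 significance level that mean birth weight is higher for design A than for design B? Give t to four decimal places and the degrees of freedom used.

t = 1.6089, df = 51

Let group 1 = design A, group 2 = design B. H0: μ_1 = μ_2; H1: μ_1 > μ_2 (two-sample pooled-variance t-test, right-tailed).
s_p² = [(25−1)·0.3007² + (28−1)·0.2695²]/(25+28−2) = 0.0810021
t = (2.959 − 2.833)/√[0.0810021·(1/25 + 1/28)] = 1.6089
df = n₁ + n₂ − 2 = 51
p-value = P(T ≥ 1.6089) ≈ 0.0569
Since p ≈ 0.0569 > α = 0.025, fail to reject H0; the evidence is not statistically significant.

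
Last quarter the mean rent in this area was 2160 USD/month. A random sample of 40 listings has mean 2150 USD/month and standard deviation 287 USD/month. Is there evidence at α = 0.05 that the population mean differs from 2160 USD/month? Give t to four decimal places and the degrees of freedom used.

t = -0.2204, df = 39

H0: μ = 2160; H1: μ ≠ 2160 (one-sample t-test, two-sided).
t = (x̄ − μ₀)/(s/√n) = (2150 − 2160)/(287/√40) = -0.2204
df = n − 1 = 39
Two-sided p-value ≈ 0.8267
Since p ≈ 0.8267 > α = 0.05, fail to reject H0; the evidence is not statistically significant.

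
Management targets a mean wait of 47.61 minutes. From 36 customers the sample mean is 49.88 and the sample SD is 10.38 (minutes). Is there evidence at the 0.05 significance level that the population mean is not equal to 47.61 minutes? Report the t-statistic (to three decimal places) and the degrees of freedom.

t = 1.312, df = 35

H0: μ = 47.61; H1: μ ≠ 47.61 (one-sample t-test, two-sided).
t = (x̄ − μ₀)/(s/√n) = (49.88 − 47.61)/(10.38/√36) = 1.312
df = n − 1 = 35
Two-sided p-value ≈ 0.198
Since p ≈ 0.198 > α = 0.05, fail to reject H0; the evidence is not statistically significant.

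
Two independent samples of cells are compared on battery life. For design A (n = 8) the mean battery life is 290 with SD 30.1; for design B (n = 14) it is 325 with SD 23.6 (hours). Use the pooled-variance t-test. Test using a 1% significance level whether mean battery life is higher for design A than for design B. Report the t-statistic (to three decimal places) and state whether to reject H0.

Let group 1 = design A, group 2 = design B. H0: μ_1 = μ_2; H1: μ_1 > μ_2 (two-sample pooled-variance t-test, right-tailed).
s_p² = [(8−1)·30.1² + (14−1)·23.6²]/(8+14−2) = 679.128
t = (290 − 325)/√[679.128·(1/8 + 1/14)] = -3.030
df = n₁ + n₂ − 2 = 20
p-value = P(T ≥ -3.030) ≈ 0.9967
Since p ≈ 0.9967 > α = 0.01, fail to reject H0; the evidence is not statistically significant.

t = -3.030; fail to reject H0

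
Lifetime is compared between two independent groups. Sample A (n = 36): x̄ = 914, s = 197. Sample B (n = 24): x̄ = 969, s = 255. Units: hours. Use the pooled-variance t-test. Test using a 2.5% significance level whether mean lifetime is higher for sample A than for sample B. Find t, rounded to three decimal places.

-0.941

Let group 1 = sample A, group 2 = sample B. H0: μ_1 = μ_2; H1: μ_1 > μ_2 (two-sample pooled-variance t-test, right-tailed).
s_p² = [(36−1)·197² + (24−1)·255²]/(36+24−2) = 49205
t = (914 − 969)/√[49205·(1/36 + 1/24)] = -0.941
df = n₁ + n₂ − 2 = 58
p-value = P(T ≥ -0.941) ≈ 0.8247
Since p ≈ 0.8247 > α = 0.025, fail to reject H0; the data do not provide sufficient evidence against H0.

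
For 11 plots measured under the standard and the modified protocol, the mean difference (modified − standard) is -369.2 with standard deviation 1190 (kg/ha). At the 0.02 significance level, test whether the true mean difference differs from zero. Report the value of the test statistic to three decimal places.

H0: μ_d = 0; H1: μ_d ≠ 0 (paired t-test on the differences, two-sided).
t = d̄/(s_d/√n) = -369.2/(1190/√11) = -1.029
df = n − 1 = 10
Two-sided p-value ≈ 0.328
Since p ≈ 0.328 > α = 0.02, fail to reject H0; the evidence is not statistically significant.

-1.029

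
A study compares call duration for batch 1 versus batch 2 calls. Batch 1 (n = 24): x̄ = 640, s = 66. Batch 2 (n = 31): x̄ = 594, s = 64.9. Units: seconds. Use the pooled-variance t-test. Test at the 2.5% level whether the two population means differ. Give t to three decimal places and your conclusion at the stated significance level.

Let group 1 = batch 1, group 2 = batch 2. H0: μ_1 = μ_2; H1: μ_1 ≠ μ_2 (two-sample pooled-variance t-test, two-sided).
s_p² = [(24−1)·66² + (31−1)·64.9²]/(24+31−2) = 4274.5
t = (640 − 594)/√[4274.5·(1/24 + 1/31)] = 2.588
df = n₁ + n₂ − 2 = 53
Two-sided p-value ≈ 0.012
Since p ≈ 0.012 < α = 0.025, reject H0; the evidence is statistically significant.

t = 2.588; reject H0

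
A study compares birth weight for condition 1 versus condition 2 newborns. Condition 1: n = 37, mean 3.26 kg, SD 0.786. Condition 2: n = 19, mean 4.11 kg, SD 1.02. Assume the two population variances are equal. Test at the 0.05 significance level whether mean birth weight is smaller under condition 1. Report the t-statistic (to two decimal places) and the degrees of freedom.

t = -3.46, df = 54

Let group 1 = condition 1, group 2 = condition 2. H0: μ_1 = μ_2; H1: μ_1 < μ_2 (two-sample pooled-variance t-test, left-tailed).
s_p² = [(37−1)·0.786² + (19−1)·1.02²]/(37+19−2) = 0.758664
t = (3.26 − 4.11)/√[0.758664·(1/37 + 1/19)] = -3.46
df = n₁ + n₂ − 2 = 54
p-value = P(T ≤ -3.46) ≈ 0.0005
Since p ≈ 0.0005 < α = 0.05, reject H0; the evidence is statistically significant.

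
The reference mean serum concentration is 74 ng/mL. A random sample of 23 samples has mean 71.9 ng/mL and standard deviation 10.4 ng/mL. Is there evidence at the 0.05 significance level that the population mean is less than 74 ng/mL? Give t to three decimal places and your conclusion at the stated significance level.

H0: μ = 74; H1: μ < 74 (one-sample t-test, left-tailed).
t = (x̄ − μ₀)/(s/√n) = (71.9 − 74)/(10.4/√23) = -0.968
df = n − 1 = 22
p-value = P(T ≤ -0.968) ≈ 0.172
Since p ≈ 0.172 > α = 0.05, fail to reject H0; the data do not provide sufficient evidence against H0.

t = -0.968; fail to reject H0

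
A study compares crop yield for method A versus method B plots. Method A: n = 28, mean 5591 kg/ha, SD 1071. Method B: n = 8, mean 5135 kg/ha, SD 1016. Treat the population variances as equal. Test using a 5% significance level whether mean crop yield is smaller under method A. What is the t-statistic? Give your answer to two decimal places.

Let group 1 = method A, group 2 = method B. H0: μ_1 = μ_2; H1: μ_1 < μ_2 (two-sample pooled-variance t-test, left-tailed).
s_p² = [(28−1)·1071² + (8−1)·1016²]/(28+8−2) = 1123410
t = (5591 − 5135)/√[1123410·(1/28 + 1/8)] = 1.07
df = n₁ + n₂ − 2 = 34
p-value = P(T ≤ 1.07) ≈ 0.8546
Since p ≈ 0.8546 > α = 0.05, fail to reject H0; the data do not provide sufficient evidence against H0.

1.07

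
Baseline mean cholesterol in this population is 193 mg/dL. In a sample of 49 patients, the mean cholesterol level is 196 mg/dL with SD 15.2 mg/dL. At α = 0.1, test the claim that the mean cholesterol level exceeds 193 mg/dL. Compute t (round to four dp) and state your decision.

H0: μ = 193; H1: μ > 193 (one-sample t-test, right-tailed).
t = (x̄ − μ₀)/(s/√n) = (196 − 193)/(15.2/√49) = 1.3816
df = n − 1 = 48
p-value = P(T ≥ 1.3816) ≈ 0.087
Since p ≈ 0.087 < α = 0.1, reject H0; the evidence is statistically significant.

t = 1.3816; reject H0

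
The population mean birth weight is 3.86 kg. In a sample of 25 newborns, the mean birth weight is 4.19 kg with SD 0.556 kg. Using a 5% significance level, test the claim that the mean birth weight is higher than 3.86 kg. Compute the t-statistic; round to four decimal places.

H0: μ = 3.86; H1: μ > 3.86 (one-sample t-test, right-tailed).
t = (x̄ − μ₀)/(s/√n) = (4.19 − 3.86)/(0.556/√25) = 2.9676
df = n − 1 = 24
p-value = P(T ≥ 2.9676) ≈ 0.003
Since p ≈ 0.003 < α = 0.05, reject H0; the evidence is statistically significant.

2.9676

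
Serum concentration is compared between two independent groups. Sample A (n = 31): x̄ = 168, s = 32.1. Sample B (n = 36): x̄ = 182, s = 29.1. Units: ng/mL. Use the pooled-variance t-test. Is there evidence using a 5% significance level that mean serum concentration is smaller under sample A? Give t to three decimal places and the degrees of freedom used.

t = -1.872, df = 65

Let group 1 = sample A, group 2 = sample B. H0: μ_1 = μ_2; H1: μ_1 < μ_2 (two-sample pooled-variance t-test, left-tailed).
s_p² = [(31−1)·32.1² + (36−1)·29.1²]/(31+36−2) = 931.548
t = (168 − 182)/√[931.548·(1/31 + 1/36)] = -1.872
df = n₁ + n₂ − 2 = 65
p-value = P(T ≤ -1.872) ≈ 0.033
Since p ≈ 0.033 < α = 0.05, reject H0; the evidence is statistically significant.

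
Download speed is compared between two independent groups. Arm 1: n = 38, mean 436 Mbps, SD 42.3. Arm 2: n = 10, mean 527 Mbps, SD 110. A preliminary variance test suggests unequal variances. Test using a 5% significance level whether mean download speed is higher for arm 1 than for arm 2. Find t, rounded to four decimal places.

Let group 1 = arm 1, group 2 = arm 2. H0: μ_1 = μ_2; H1: μ_1 > μ_2 (Welch's two-sample t-test, right-tailed).
t = (x̄_1 − x̄_2)/√(s_1²/n_1 + s_2²/n_2) = (436 − 527)/√(42.3²/38 + 110²/10) = -2.5666
Welch–Satterthwaite df ≈ 9.71
p-value = P(T ≥ -2.5666) ≈ 0.986
Since p ≈ 0.986 > α = 0.05, fail to reject H0; the evidence is not statistically significant.

-2.5666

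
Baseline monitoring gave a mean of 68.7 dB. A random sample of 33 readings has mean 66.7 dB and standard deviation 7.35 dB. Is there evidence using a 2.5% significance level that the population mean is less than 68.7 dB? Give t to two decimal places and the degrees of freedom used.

t = -1.56, df = 32

H0: μ = 68.7; H1: μ < 68.7 (one-sample t-test, left-tailed).
t = (x̄ − μ₀)/(s/√n) = (66.7 − 68.7)/(7.35/√33) = -1.56
df = n − 1 = 32
p-value = P(T ≤ -1.56) ≈ 0.064
Since p ≈ 0.064 > α = 0.025, fail to reject H0; the data do not provide sufficient evidence against H0.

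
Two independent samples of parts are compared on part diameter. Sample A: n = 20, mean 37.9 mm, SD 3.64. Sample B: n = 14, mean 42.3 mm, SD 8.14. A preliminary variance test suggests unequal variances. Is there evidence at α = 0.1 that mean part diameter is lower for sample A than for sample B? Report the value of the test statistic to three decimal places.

-1.894

Let group 1 = sample A, group 2 = sample B. H0: μ_1 = μ_2; H1: μ_1 < μ_2 (Welch's two-sample t-test, left-tailed).
t = (x̄_1 − x̄_2)/√(s_1²/n_1 + s_2²/n_2) = (37.9 − 42.3)/√(3.64²/20 + 8.14²/14) = -1.894
Welch–Satterthwaite df ≈ 16.67
p-value = P(T ≤ -1.894) ≈ 0.0378
Since p ≈ 0.0378 < α = 0.1, reject H0; the evidence is statistically significant.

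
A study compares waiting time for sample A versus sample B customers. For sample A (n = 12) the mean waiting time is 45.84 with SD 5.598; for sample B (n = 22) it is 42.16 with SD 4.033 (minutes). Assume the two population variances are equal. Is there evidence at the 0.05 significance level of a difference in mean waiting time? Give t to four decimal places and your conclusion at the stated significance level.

Let group 1 = sample A, group 2 = sample B. H0: μ_1 = μ_2; H1: μ_1 ≠ μ_2 (two-sample pooled-variance t-test, two-sided).
s_p² = [(12−1)·5.598² + (22−1)·4.033²]/(12+22−2) = 21.4463
t = (45.84 − 42.16)/√[21.4463·(1/12 + 1/22)] = 2.2143
df = n₁ + n₂ − 2 = 32
Two-sided p-value ≈ 0.0341
Since p ≈ 0.0341 < α = 0.05, reject H0; the evidence is statistically significant.

t = 2.2143; reject H0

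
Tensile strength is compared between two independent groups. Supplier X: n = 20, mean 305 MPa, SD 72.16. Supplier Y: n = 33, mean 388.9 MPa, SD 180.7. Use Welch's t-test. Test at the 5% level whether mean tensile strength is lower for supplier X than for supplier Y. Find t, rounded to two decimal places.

-2.37

Let group 1 = supplier X, group 2 = supplier Y. H0: μ_1 = μ_2; H1: μ_1 < μ_2 (Welch's two-sample t-test, left-tailed).
t = (x̄_1 − x̄_2)/√(s_1²/n_1 + s_2²/n_2) = (305 − 388.9)/√(72.16²/20 + 180.7²/33) = -2.37
Welch–Satterthwaite df ≈ 45.72
p-value = P(T ≤ -2.37) ≈ 0.011
Since p ≈ 0.011 < α = 0.05, reject H0; the evidence is statistically significant.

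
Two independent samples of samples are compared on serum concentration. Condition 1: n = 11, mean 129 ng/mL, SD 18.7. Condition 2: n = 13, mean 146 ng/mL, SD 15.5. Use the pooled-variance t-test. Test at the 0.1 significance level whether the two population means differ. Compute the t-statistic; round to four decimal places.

-2.4368

Let group 1 = condition 1, group 2 = condition 2. H0: μ_1 = μ_2; H1: μ_1 ≠ μ_2 (two-sample pooled-variance t-test, two-sided).
s_p² = [(11−1)·18.7² + (13−1)·15.5²]/(11+13−2) = 289.995
t = (129 − 146)/√[289.995·(1/11 + 1/13)] = -2.4368
df = n₁ + n₂ − 2 = 22
Two-sided p-value ≈ 0.0234
Since p ≈ 0.0234 < α = 0.1, reject H0; the data support H1.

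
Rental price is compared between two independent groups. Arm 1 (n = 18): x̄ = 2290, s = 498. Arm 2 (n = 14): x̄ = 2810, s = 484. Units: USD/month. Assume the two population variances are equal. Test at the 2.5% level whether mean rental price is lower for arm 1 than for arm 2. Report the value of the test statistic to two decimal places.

-2.97

Let group 1 = arm 1, group 2 = arm 2. H0: μ_1 = μ_2; H1: μ_1 < μ_2 (two-sample pooled-variance t-test, left-tailed).
s_p² = [(18−1)·498² + (14−1)·484²]/(18+14−2) = 242047
t = (2290 − 2810)/√[242047·(1/18 + 1/14)] = -2.97
df = n₁ + n₂ − 2 = 30
p-value = P(T ≤ -2.97) ≈ 0.0029
Since p ≈ 0.0029 < α = 0.025, reject H0; the evidence is statistically significant.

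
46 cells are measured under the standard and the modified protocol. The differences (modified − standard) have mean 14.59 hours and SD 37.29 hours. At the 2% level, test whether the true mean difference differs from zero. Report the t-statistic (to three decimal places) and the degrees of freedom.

t = 2.654, df = 45

H0: μ_d = 0; H1: μ_d ≠ 0 (paired t-test on the differences, two-sided).
t = d̄/(s_d/√n) = 14.59/(37.29/√46) = 2.654
df = n − 1 = 45
Two-sided p-value ≈ 0.011
Since p ≈ 0.011 < α = 0.02, reject H0; the evidence is statistically significant.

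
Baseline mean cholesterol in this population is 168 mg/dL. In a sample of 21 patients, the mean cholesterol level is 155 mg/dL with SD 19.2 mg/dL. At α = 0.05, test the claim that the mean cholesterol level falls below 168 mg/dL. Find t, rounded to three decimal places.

-3.103

H0: μ = 168; H1: μ < 168 (one-sample t-test, left-tailed).
t = (x̄ − μ₀)/(s/√n) = (155 − 168)/(19.2/√21) = -3.103
df = n − 1 = 20
p-value = P(T ≤ -3.103) ≈ 0.003
Since p ≈ 0.003 < α = 0.05, reject H0; the evidence is statistically significant.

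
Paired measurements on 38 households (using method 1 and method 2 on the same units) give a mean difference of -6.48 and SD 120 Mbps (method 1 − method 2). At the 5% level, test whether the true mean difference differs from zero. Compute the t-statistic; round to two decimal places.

-0.33

H0: μ_d = 0; H1: μ_d ≠ 0 (paired t-test on the differences, two-sided).
t = d̄/(s_d/√n) = -6.48/(120/√38) = -0.33
df = n − 1 = 37
Two-sided p-value ≈ 0.7411
Since p ≈ 0.7411 > α = 0.05, fail to reject H0; the evidence is not statistically significant.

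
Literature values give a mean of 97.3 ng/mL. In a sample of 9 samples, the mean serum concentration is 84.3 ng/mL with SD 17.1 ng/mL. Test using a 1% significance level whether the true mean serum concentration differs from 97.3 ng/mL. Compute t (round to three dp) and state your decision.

H0: μ = 97.3; H1: μ ≠ 97.3 (one-sample t-test, two-sided).
t = (x̄ − μ₀)/(s/√n) = (84.3 − 97.3)/(17.1/√9) = -2.281
df = n − 1 = 8
Two-sided p-value ≈ 0.0520
Since p ≈ 0.0520 > α = 0.01, fail to reject H0; the data do not provide sufficient evidence against H0.

t = -2.281; fail to reject H0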